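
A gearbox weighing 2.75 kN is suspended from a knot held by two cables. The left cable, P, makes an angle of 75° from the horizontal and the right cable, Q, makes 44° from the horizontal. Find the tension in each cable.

T_P = 2.262 kN, T_Q = 0.8138 kN

ΣF_x = 0: −T_P·cos75° + T_Q·cos44° = 0 → T_Q = 0.359801·T_P.
ΣF_y = 0: T_P·sin75° + T_Q·sin44° = 2.75.
Substitute: T_P·(0.965926 + 0.359801·0.694658) = 2.75 → T_P = 2.26176 ≈ 2.262 kN.
Then T_Q = 0.359801 × 2.26176 = 0.8138 kN.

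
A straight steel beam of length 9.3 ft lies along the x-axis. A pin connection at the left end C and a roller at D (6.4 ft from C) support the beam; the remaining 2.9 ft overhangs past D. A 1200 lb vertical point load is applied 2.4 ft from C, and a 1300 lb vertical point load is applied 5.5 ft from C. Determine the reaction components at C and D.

C_x = 0, C_y = 932.8 lb, D_y = 1567 lb

Taking moments about C: D_y·6.4 − 1200·2.4 − 1300·5.5 = 0 → D_y = 10030/6.4 = 1567.19 ≈ 1567 lb.
ΣF_y = 0: C_y + 1567.19 − 1200 − 1300 = 0 → C_y = 932.8 lb.
ΣF_x = 0: no horizontal applied forces, so C_x = 0.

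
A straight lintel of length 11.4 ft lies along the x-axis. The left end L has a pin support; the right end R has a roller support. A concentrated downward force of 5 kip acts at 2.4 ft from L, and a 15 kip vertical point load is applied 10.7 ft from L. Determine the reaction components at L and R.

Taking moments about L: R_y·11.4 − 5·2.4 − 15·10.7 = 0 → R_y = 172.5/11.4 = 15.1316 ≈ 15.13 kip.
ΣF_y = 0: L_y + 15.1316 − 5 − 15 = 0 → L_y = 4.868 kip.
ΣF_x = 0: no horizontal applied forces, so L_x = 0.

L_x = 0, L_y = 4.868 kip, R_y = 15.13 kip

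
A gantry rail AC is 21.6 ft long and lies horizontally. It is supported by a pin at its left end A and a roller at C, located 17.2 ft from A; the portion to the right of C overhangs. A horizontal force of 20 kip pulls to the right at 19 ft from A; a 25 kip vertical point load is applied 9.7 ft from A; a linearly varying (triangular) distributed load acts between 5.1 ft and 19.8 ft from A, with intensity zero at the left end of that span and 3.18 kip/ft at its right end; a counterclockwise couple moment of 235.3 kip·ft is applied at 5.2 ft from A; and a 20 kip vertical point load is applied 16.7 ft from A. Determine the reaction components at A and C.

Resultant of the triangular load: ½ × 3.18 × 14.7 = 23.373 kip, acting at 14.9 ft from A (one-third of the span from the peak).
Moments about A: C_y·17.2 − 25·9.7 − (½·3.18·14.7)·14.9 + 235.3 − 20·16.7 = 0 → C_y = 689.4577/17.2 = 40.0848 ≈ 40.08 kip.
ΣF_y = 0: A_y + 40.0848 − 25 − ½·3.18·14.7 − 20 = 0 → A_y = 28.29 kip.
ΣF_x = 0: A_x + 20 = 0 → A_x = -20.00 kip.

A_x = -20.00 kip, A_y = 28.29 kip, C_y = 40.08 kip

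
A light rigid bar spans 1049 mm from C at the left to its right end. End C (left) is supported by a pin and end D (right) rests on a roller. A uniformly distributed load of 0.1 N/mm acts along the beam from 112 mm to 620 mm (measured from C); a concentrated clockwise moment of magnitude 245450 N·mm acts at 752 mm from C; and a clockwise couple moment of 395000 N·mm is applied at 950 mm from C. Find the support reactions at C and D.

C_x = 0, C_y = -577.5 N, D_y = 628.3 N

Resultant of the distributed load: 0.1 × 508 = 50.8 N at 366 mm from C.
ΣM about C: D_y·1049 − (0.1·508)·366 − 245450 − 395000 = 0 → D_y = 659042.8/1049 = 628.258 ≈ 628.3 N.
ΣF_y = 0: C_y + 628.258 − 0.1·508 = 0 → C_y = -577.5 N.
ΣF_x = 0: no horizontal applied forces, so C_x = 0.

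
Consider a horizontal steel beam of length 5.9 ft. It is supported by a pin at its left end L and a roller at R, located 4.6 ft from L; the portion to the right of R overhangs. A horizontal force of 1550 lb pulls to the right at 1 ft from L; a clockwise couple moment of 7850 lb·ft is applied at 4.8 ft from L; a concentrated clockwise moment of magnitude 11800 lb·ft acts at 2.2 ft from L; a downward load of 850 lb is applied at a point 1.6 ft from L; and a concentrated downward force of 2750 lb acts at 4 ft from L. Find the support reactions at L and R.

Moments about L: R_y·4.6 − 7850 − 11800 − 850·1.6 − 2750·4 = 0 → R_y = 32010/4.6 = 6958.7 ≈ 6959 lb.
ΣF_y = 0: L_y + 6958.7 − 850 − 2750 = 0 → L_y = -3359 lb.
ΣF_x = 0: L_x + 1550 = 0 → L_x = -1550 lb.

L_x = -1550 lb, L_y = -3359 lb, R_y = 6959 lb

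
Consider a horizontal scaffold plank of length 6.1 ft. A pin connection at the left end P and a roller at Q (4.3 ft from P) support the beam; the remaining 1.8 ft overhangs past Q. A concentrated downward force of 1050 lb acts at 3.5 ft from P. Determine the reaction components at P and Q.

P_x = 0, P_y = 195.3 lb, Q_y = 854.7 lb

ΣM about P: Q_y·4.3 − 1050·3.5 = 0 → Q_y = 3675/4.3 = 854.651 ≈ 854.7 lb.
ΣF_y = 0: P_y + 854.651 − 1050 = 0 → P_y = 195.3 lb.
ΣF_x = 0: no horizontal applied forces, so P_x = 0.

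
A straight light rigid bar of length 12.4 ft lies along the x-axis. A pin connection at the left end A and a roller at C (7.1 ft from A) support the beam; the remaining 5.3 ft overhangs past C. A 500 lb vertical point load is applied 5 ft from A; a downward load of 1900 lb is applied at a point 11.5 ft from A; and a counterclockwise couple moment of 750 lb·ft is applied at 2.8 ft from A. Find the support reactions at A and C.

A_x = 0, A_y = -923.9 lb, C_y = 3324 lb

ΣM about A: C_y·7.1 − 500·5 − 1900·11.5 + 750 = 0 → C_y = 23600/7.1 = 3323.94 ≈ 3324 lb.
ΣF_y = 0: A_y + 3323.94 − 500 − 1900 = 0 → A_y = -923.9 lb.
ΣF_x = 0: no horizontal applied forces, so A_x = 0.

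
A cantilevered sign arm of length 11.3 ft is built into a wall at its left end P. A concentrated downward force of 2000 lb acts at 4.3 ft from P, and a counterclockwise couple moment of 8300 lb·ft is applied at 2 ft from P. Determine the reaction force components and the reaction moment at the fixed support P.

P_x = 0, P_y = 2000 lb, M_P = 300.0 lb·ft

ΣF_x = 0: P_x = 0.
ΣF_y = 0: P_y − 2000 = 0 → P_y = 2000 lb.
ΣM about P: M_P − 2000·4.3 + 8300 = 0 → M_P = 300.0 lb·ft.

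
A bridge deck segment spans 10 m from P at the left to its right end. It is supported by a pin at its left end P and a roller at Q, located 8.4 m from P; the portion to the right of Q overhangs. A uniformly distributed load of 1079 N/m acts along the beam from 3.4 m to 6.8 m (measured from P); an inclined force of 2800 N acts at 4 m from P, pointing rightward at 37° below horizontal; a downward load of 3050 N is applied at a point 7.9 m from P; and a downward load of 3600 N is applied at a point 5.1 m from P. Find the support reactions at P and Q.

P_x = -2236 N, P_y = 3920 N, Q_y = 8084 N

Resultant of the distributed load: 1079 × 3.4 = 3668.6 N at 5.1 m from P.
ΣM about P: Q_y·8.4 − (1079·3.4)·5.1 − 2800·sin37°·4 − 3050·7.9 − 3600·5.1 = 0 → Q_y = 67905.2/8.4 = 8083.95 ≈ 8084 N.
ΣF_y = 0: P_y + 8083.95 − 1079·3.4 − 2800·sin37° − 3050 − 3600 = 0 → P_y = 3920 N.
ΣF_x = 0: P_x + 2800·cos37° = 0 → P_x = -2236 N.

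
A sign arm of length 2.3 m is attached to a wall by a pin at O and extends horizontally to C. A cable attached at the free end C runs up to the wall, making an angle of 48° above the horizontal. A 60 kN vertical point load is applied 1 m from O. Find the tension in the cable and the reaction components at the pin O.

ΣM about O: T·sin48°·2.3 − 60·1 = 0 → T = 60/(2.3·0.743145) = 35.1035 ≈ 35.10 kN.
ΣF_x = 0: O_x − T·cos48° = 0 → O_x = 35.1035 × 0.669131 = 23.49 kN.
ΣF_y = 0: O_y + T·sin48° − 60 = 0 → O_y = 60 − 35.1035 × 0.743145 = 33.91 kN.

T = 35.10 kN, O_x = 23.49 kN, O_y = 33.91 kN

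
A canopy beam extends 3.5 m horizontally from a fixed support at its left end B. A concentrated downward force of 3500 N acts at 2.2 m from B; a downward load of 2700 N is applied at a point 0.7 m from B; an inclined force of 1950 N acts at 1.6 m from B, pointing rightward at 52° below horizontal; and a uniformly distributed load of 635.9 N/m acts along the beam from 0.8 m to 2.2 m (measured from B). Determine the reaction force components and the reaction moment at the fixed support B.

B_x = -1201 N, B_y = 8627 N, M_B = 13380 N·m

Resultant of the distributed load: 635.9 × 1.4 = 890.26 N at 1.5 m from B.
ΣF_x = 0: B_x + 1950·cos52° = 0 → B_x = -1201 N.
ΣF_y = 0: B_y − 3500 − 2700 − 1950·sin52° − 635.9·1.4 = 0 → B_y = 8627 N.
ΣM about B: M_B − 3500·2.2 − 2700·0.7 − 1950·sin52°·1.6 − (635.9·1.4)·1.5 = 0 → M_B = 13380 N·m.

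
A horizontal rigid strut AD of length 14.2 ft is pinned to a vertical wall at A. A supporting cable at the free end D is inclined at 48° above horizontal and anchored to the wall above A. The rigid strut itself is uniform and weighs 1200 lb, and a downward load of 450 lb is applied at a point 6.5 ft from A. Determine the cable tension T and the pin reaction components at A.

T = 1085 lb, A_x = 725.7 lb, A_y = 844.0 lb

ΣM about A: T·sin48°·14.2 − 1200·7.1 − 450·6.5 = 0 → T = 11445/(14.2·0.743145) = 1084.56 ≈ 1085 lb.
ΣF_x = 0: A_x − T·cos48° = 0 → A_x = 1084.56 × 0.669131 = 725.7 lb.
ΣF_y = 0: A_y + T·sin48° − 1200 − 450 = 0 → A_y = 1650 − 1084.56 × 0.743145 = 844.0 lb.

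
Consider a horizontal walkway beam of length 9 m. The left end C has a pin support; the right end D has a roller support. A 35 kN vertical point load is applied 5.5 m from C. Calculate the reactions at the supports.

Moments about C: D_y·9 − 35·5.5 = 0 → D_y = 192.5/9 = 21.3889 ≈ 21.39 kN.
ΣF_y = 0: C_y + 21.3889 − 35 = 0 → C_y = 13.61 kN.
ΣF_x = 0: no horizontal applied forces, so C_x = 0.

C_x = 0, C_y = 13.61 kN, D_y = 21.39 kN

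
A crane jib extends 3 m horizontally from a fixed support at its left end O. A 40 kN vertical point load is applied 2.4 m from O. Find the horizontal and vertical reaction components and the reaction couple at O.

O_x = 0, O_y = 40.00 kN, M_O = 96.00 kN·m

ΣF_x = 0: O_x = 0.
ΣF_y = 0: O_y − 40 = 0 → O_y = 40.00 kN.
ΣM about O: M_O − 40·2.4 = 0 → M_O = 96.00 kN·m.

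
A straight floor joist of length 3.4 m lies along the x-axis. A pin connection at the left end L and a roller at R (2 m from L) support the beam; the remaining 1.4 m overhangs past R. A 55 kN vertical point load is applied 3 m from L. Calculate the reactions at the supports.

ΣM about L: R_y·2 − 55·3 = 0 → R_y = 165/2 = 82.50 kN.
ΣF_y = 0: L_y + 82.5 − 55 = 0 → L_y = -27.50 kN.
ΣF_x = 0: no horizontal applied forces, so L_x = 0.

L_x = 0, L_y = -27.50 kN, R_y = 82.50 kN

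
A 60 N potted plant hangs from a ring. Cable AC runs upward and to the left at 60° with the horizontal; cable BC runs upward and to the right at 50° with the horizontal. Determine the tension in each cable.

ΣF_x = 0: −T_AC·cos60° + T_BC·cos50° = 0 → T_BC = 0.777862·T_AC.
ΣF_y = 0: T_AC·sin60° + T_BC·sin50° = 60.
Substitute: T_AC·(0.866025 + 0.777862·0.766044) = 60 → T_AC = 41.0424 ≈ 41.04 N.
Then T_BC = 0.777862 × 41.0424 = 31.93 N.

T_AC = 41.04 N, T_BC = 31.93 N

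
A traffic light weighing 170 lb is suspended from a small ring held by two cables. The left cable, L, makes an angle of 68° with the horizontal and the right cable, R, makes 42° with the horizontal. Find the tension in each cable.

T_L = 134.4 lb, T_R = 67.77 lb

ΣF_x = 0: −T_L·cos68° + T_R·cos42° = 0 → T_R = 0.504083·T_L.
ΣF_y = 0: T_L·sin68° + T_R·sin42° = 170.
Substitute: T_L·(0.927184 + 0.504083·0.669131) = 170 → T_L = 134.442 ≈ 134.4 lb.
Then T_R = 0.504083 × 134.442 = 67.77 lb.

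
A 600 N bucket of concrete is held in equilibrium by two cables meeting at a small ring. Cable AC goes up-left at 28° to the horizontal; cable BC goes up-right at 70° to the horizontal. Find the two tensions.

T_AC = 207.2 N, T_BC = 535.0 N

ΣF_x = 0: −T_AC·cos28° + T_BC·cos70° = 0 → T_BC = 2.58157·T_AC.
ΣF_y = 0: T_AC·sin28° + T_BC·sin70° = 600.
Substitute: T_AC·(0.469472 + 2.58157·0.939693) = 600 → T_AC = 207.228 ≈ 207.2 N.
Then T_BC = 2.58157 × 207.228 = 535.0 N.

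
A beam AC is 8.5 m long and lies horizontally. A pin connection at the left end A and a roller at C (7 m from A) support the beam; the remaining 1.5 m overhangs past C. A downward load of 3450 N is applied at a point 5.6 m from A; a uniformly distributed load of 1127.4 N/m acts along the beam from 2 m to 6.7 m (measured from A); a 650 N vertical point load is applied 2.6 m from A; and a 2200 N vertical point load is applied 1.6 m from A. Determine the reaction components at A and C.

A_x = 0, A_y = 4802 N, C_y = 6797 N

Resultant of the distributed load: 1127.4 × 4.7 = 5298.78 N at 4.35 m from A.
Moments about A: C_y·7 − 3450·5.6 − (1127.4·4.7)·4.35 − 650·2.6 − 2200·1.6 = 0 → C_y = 47579.693/7 = 6797.1 ≈ 6797 N.
ΣF_y = 0: A_y + 6797.1 − 3450 − 1127.4·4.7 − 650 − 2200 = 0 → A_y = 4802 N.
ΣF_x = 0: no horizontal applied forces, so A_x = 0.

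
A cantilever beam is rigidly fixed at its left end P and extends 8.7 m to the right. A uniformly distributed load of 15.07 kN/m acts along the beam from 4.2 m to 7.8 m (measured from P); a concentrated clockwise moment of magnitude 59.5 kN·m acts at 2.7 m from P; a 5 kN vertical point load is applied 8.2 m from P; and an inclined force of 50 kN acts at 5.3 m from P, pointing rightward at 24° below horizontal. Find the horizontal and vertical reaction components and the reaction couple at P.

P_x = -45.68 kN, P_y = 79.59 kN, M_P = 533.8 kN·m

Resultant of the distributed load: 15.07 × 3.6 = 54.252 kN at 6 m from P.
ΣF_x = 0: P_x + 50·cos24° = 0 → P_x = -45.68 kN.
ΣF_y = 0: P_y − 15.07·3.6 − 5 − 50·sin24° = 0 → P_y = 79.59 kN.
ΣM about P: M_P − (15.07·3.6)·6 − 59.5 − 5·8.2 − 50·sin24°·5.3 = 0 → M_P = 533.8 kN·m.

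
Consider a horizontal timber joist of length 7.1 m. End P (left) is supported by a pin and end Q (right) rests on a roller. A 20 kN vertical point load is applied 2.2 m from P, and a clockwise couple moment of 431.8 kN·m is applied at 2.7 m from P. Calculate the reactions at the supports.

P_x = 0, P_y = -47.01 kN, Q_y = 67.01 kN

Taking moments about P: Q_y·7.1 − 20·2.2 − 431.8 = 0 → Q_y = 475.8/7.1 = 67.0141 ≈ 67.01 kN.
ΣF_y = 0: P_y + 67.0141 − 20 = 0 → P_y = -47.01 kN.
ΣF_x = 0: no horizontal applied forces, so P_x = 0.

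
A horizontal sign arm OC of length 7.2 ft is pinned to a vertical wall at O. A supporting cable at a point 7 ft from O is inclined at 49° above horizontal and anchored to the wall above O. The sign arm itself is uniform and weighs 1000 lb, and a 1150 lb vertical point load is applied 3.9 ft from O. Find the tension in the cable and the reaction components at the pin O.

T = 1530 lb, O_x = 1004 lb, O_y = 995.0 lb

ΣM about O: T·sin49°·7 − 1000·3.6 − 1150·3.9 = 0 → T = 8085/(7·0.75471) = 1530.39 ≈ 1530 lb.
ΣF_x = 0: O_x − T·cos49° = 0 → O_x = 1530.39 × 0.656059 = 1004 lb.
ΣF_y = 0: O_y + T·sin49° − 1000 − 1150 = 0 → O_y = 2150 − 1530.39 × 0.75471 = 995.0 lb.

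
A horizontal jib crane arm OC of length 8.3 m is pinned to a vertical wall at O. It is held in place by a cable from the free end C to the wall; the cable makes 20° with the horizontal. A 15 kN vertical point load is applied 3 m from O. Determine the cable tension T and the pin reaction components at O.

T = 15.85 kN, O_x = 14.90 kN, O_y = 9.578 kN

ΣM about O: T·sin20°·8.3 − 15·3 = 0 → T = 45/(8.3·0.34202) = 15.852 ≈ 15.85 kN.
ΣF_x = 0: O_x − T·cos20° = 0 → O_x = 15.852 × 0.939693 = 14.90 kN.
ΣF_y = 0: O_y + T·sin20° − 15 = 0 → O_y = 15 − 15.852 × 0.34202 = 9.578 kN.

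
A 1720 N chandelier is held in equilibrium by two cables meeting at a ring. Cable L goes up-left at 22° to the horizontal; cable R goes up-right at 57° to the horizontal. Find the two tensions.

T_L = 954.3 N, T_R = 1625 N

ΣF_x = 0: −T_L·cos22° + T_R·cos57° = 0 → T_R = 1.70238·T_L.
ΣF_y = 0: T_L·sin22° + T_R·sin57° = 1720.
Substitute: T_L·(0.374607 + 1.70238·0.838671) = 1720 → T_L = 954.313 ≈ 954.3 N.
Then T_R = 1.70238 × 954.313 = 1625 N.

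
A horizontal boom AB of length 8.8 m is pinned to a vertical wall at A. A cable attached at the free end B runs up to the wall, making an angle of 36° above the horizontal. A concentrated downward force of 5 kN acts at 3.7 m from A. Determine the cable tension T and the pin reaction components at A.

T = 3.577 kN, A_x = 2.894 kN, A_y = 2.898 kN

ΣM about A: T·sin36°·8.8 − 5·3.7 = 0 → T = 18.5/(8.8·0.587785) = 3.5766 ≈ 3.577 kN.
ΣF_x = 0: A_x − T·cos36° = 0 → A_x = 3.5766 × 0.809017 = 2.894 kN.
ΣF_y = 0: A_y + T·sin36° − 5 = 0 → A_y = 5 − 3.5766 × 0.587785 = 2.898 kN.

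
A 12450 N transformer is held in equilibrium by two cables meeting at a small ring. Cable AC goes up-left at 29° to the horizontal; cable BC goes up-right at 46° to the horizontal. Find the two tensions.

T_AC = 8954 N, T_BC = 11270 N

ΣF_x = 0: −T_AC·cos29° + T_BC·cos46° = 0 → T_BC = 1.25906·T_AC.
ΣF_y = 0: T_AC·sin29° + T_BC·sin46° = 12450.
Substitute: T_AC·(0.48481 + 1.25906·0.71934) = 12450 → T_AC = 8953.6 ≈ 8954 N.
Then T_BC = 1.25906 × 8953.6 = 11270 N.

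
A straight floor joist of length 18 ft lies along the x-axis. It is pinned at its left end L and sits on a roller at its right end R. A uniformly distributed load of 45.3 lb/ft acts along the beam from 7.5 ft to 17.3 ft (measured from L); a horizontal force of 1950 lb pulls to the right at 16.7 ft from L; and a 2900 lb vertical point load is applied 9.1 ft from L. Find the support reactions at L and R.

Resultant of the distributed load: 45.3 × 9.8 = 443.94 lb at 12.4 ft from L.
ΣM about L: R_y·18 − (45.3·9.8)·12.4 − 2900·9.1 = 0 → R_y = 31894.856/18 = 1771.94 ≈ 1772 lb.
ΣF_y = 0: L_y + 1771.94 − 45.3·9.8 − 2900 = 0 → L_y = 1572 lb.
ΣF_x = 0: L_x + 1950 = 0 → L_x = -1950 lb.

L_x = -1950 lb, L_y = 1572 lb, R_y = 1772 lb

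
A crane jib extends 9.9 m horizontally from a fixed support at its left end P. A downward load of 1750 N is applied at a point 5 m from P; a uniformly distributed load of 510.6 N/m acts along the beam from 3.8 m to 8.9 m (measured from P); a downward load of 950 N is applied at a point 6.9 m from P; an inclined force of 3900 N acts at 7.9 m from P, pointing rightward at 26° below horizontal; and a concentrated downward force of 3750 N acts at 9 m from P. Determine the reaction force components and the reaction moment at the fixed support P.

Resultant of the distributed load: 510.6 × 5.1 = 2604.06 N at 6.35 m from P.
ΣF_x = 0: P_x + 3900·cos26° = 0 → P_x = -3505 N.
ΣF_y = 0: P_y − 1750 − 510.6·5.1 − 950 − 3900·sin26° − 3750 = 0 → P_y = 10760 N.
ΣM about P: M_P − 1750·5 − (510.6·5.1)·6.35 − 950·6.9 − 3900·sin26°·7.9 − 3750·9 = 0 → M_P = 79100 N·m.

P_x = -3505 N, P_y = 10760 N, M_P = 79100 N·m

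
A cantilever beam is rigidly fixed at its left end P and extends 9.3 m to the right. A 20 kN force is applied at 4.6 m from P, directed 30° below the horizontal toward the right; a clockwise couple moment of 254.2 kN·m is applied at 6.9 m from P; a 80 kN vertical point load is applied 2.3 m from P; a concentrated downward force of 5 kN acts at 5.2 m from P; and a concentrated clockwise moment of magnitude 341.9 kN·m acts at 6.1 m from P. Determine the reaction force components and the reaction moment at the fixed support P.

ΣF_x = 0: P_x + 20·cos30° = 0 → P_x = -17.32 kN.
ΣF_y = 0: P_y − 20·sin30° − 80 − 5 = 0 → P_y = 95.00 kN.
ΣM about P: M_P − 20·sin30°·4.6 − 254.2 − 80·2.3 − 5·5.2 − 341.9 = 0 → M_P = 852.1 kN·m.

P_x = -17.32 kN, P_y = 95.00 kN, M_P = 852.1 kN·m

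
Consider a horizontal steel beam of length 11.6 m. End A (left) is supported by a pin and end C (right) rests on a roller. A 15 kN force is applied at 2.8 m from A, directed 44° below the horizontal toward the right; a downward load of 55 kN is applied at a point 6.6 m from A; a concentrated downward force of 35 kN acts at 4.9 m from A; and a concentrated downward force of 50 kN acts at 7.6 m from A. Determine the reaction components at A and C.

A_x = -10.79 kN, A_y = 69.07 kN, C_y = 81.35 kN

ΣM about A: C_y·11.6 − 15·sin44°·2.8 − 55·6.6 − 35·4.9 − 50·7.6 = 0 → C_y = 943.676/11.6 = 81.3514 ≈ 81.35 kN.
ΣF_y = 0: A_y + 81.3514 − 15·sin44° − 55 − 35 − 50 = 0 → A_y = 69.07 kN.
ΣF_x = 0: A_x + 15·cos44° = 0 → A_x = -10.79 kN.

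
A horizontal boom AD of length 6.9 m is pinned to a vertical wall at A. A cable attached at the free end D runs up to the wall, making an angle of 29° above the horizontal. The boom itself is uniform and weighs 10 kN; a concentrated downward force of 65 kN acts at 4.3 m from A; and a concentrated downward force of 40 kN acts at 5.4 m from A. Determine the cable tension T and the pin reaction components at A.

T = 158.4 kN, A_x = 138.6 kN, A_y = 38.19 kN

ΣM about A: T·sin29°·6.9 − 10·3.45 − 65·4.3 − 40·5.4 = 0 → T = 530/(6.9·0.48481) = 158.436 ≈ 158.4 kN.
ΣF_x = 0: A_x − T·cos29° = 0 → A_x = 158.436 × 0.87462 = 138.6 kN.
ΣF_y = 0: A_y + T·sin29° − 10 − 65 − 40 = 0 → A_y = 115 − 158.436 × 0.48481 = 38.19 kN.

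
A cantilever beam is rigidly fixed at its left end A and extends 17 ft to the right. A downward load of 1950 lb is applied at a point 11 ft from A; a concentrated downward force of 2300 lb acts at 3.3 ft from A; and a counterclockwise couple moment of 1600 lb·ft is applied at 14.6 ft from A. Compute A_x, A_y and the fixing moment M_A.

A_x = 0, A_y = 4250 lb, M_A = 27440 lb·ft

ΣF_x = 0: A_x = 0.
ΣF_y = 0: A_y − 1950 − 2300 = 0 → A_y = 4250 lb.
ΣM about A: M_A − 1950·11 − 2300·3.3 + 1600 = 0 → M_A = 27440 lb·ft.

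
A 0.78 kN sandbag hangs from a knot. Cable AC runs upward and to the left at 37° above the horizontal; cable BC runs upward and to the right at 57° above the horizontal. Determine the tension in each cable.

T_AC = 0.4259 kN, T_BC = 0.6245 kN

ΣF_x = 0: −T_AC·cos37° + T_BC·cos57° = 0 → T_BC = 1.46636·T_AC.
ΣF_y = 0: T_AC·sin37° + T_BC·sin57° = 0.78.
Substitute: T_AC·(0.601815 + 1.46636·0.838671) = 0.78 → T_AC = 0.425855 ≈ 0.4259 kN.
Then T_BC = 1.46636 × 0.425855 = 0.6245 kN.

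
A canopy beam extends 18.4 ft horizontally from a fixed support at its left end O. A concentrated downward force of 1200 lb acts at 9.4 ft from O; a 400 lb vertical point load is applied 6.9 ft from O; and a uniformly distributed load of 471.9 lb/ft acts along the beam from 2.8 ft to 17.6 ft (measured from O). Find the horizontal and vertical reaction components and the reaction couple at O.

Resultant of the distributed load: 471.9 × 14.8 = 6984.12 lb at 10.2 ft from O.
ΣF_x = 0: O_x = 0.
ΣF_y = 0: O_y − 1200 − 400 − 471.9·14.8 = 0 → O_y = 8584 lb.
ΣM about O: M_O − 1200·9.4 − 400·6.9 − (471.9·14.8)·10.2 = 0 → M_O = 85280 lb·ft.

O_x = 0, O_y = 8584 lb, M_O = 85280 lb·ft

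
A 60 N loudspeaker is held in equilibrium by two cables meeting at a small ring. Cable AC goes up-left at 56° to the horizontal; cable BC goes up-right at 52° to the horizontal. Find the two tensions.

ΣF_x = 0: −T_AC·cos56° + T_BC·cos52° = 0 → T_BC = 0.90828·T_AC.
ΣF_y = 0: T_AC·sin56° + T_BC·sin52° = 60.
Substitute: T_AC·(0.829038 + 0.90828·0.788011) = 60 → T_AC = 38.8407 ≈ 38.84 N.
Then T_BC = 0.90828 × 38.8407 = 35.28 N.

T_AC = 38.84 N, T_BC = 35.28 N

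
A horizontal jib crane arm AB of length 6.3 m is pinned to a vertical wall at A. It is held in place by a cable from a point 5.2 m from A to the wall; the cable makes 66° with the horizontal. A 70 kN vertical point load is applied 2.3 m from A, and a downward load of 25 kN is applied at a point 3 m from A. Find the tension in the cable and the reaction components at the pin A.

T = 49.68 kN, A_x = 20.21 kN, A_y = 49.62 kN

ΣM about A: T·sin66°·5.2 − 70·2.3 − 25·3 = 0 → T = 236/(5.2·0.913545) = 49.6797 ≈ 49.68 kN.
ΣF_x = 0: A_x − T·cos66° = 0 → A_x = 49.6797 × 0.406737 = 20.21 kN.
ΣF_y = 0: A_y + T·sin66° − 70 − 25 = 0 → A_y = 95 − 49.6797 × 0.913545 = 49.62 kN.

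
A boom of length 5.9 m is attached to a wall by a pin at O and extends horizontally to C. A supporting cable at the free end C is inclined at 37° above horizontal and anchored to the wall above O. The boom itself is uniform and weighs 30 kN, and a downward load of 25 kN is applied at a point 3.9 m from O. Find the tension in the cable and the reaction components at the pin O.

T = 52.38 kN, O_x = 41.84 kN, O_y = 23.47 kN

ΣM about O: T·sin37°·5.9 − 30·2.95 − 25·3.9 = 0 → T = 186/(5.9·0.601815) = 52.3839 ≈ 52.38 kN.
ΣF_x = 0: O_x − T·cos37° = 0 → O_x = 52.3839 × 0.798636 = 41.84 kN.
ΣF_y = 0: O_y + T·sin37° − 30 − 25 = 0 → O_y = 55 − 52.3839 × 0.601815 = 23.47 kN.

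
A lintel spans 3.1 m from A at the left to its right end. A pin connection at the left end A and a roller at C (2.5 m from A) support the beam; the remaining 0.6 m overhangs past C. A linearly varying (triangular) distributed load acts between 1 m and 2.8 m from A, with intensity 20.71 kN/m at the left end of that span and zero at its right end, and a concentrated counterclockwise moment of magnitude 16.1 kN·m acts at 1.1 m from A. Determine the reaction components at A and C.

A_x = 0, A_y = 13.15 kN, C_y = 5.489 kN

Resultant of the triangular load: ½ × 20.71 × 1.8 = 18.639 kN, acting at 1.6 m from A (one-third of the span from the peak).
ΣM about A: C_y·2.5 − (½·20.71·1.8)·1.6 + 16.1 = 0 → C_y = 13.7224/2.5 = 5.48896 ≈ 5.489 kN.
ΣF_y = 0: A_y + 5.48896 − ½·20.71·1.8 = 0 → A_y = 13.15 kN.
ΣF_x = 0: no horizontal applied forces, so A_x = 0.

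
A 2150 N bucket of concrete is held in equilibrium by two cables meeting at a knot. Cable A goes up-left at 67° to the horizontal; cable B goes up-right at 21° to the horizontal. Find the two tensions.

ΣF_x = 0: −T_A·cos67° + T_B·cos21° = 0 → T_B = 0.41853·T_A.
ΣF_y = 0: T_A·sin67° + T_B·sin21° = 2150.
Substitute: T_A·(0.920505 + 0.41853·0.358368) = 2150 → T_A = 2008.42 ≈ 2008 N.
Then T_B = 0.41853 × 2008.42 = 840.6 N.

T_A = 2008 N, T_B = 840.6 N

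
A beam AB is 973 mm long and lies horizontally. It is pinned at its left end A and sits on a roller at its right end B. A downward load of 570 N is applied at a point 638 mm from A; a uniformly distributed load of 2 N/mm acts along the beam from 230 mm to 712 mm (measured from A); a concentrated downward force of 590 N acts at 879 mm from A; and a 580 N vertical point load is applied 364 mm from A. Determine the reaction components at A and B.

A_x = 0, A_y = 1114 N, B_y = 1590 N

Resultant of the distributed load: 2 × 482 = 964 N at 471 mm from A.
ΣM about A: B_y·973 − 570·638 − (2·482)·471 − 590·879 − 580·364 = 0 → B_y = 1547434/973 = 1590.37 ≈ 1590 N.
ΣF_y = 0: A_y + 1590.37 − 570 − 2·482 − 590 − 580 = 0 → A_y = 1114 N.
ΣF_x = 0: no horizontal applied forces, so A_x = 0.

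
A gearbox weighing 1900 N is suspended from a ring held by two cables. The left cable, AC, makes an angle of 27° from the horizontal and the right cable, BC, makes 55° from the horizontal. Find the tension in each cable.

T_AC = 1101 N, T_BC = 1710 N

ΣF_x = 0: −T_AC·cos27° + T_BC·cos55° = 0 → T_BC = 1.55342·T_AC.
ΣF_y = 0: T_AC·sin27° + T_BC·sin55° = 1900.
Substitute: T_AC·(0.45399 + 1.55342·0.819152) = 1900 → T_AC = 1100.51 ≈ 1101 N.
Then T_BC = 1.55342 × 1100.51 = 1710 N.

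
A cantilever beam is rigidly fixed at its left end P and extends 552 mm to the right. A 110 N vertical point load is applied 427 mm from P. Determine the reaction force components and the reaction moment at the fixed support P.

P_x = 0, P_y = 110.0 N, M_P = 46970 N·mm

ΣF_x = 0: P_x = 0.
ΣF_y = 0: P_y − 110 = 0 → P_y = 110.0 N.
ΣM about P: M_P − 110·427 = 0 → M_P = 46970 N·mm.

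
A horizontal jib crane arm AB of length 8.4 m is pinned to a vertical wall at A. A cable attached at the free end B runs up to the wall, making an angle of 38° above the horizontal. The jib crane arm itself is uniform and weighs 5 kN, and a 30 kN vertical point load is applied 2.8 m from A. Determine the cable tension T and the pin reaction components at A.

T = 20.30 kN, A_x = 16.00 kN, A_y = 22.50 kN

ΣM about A: T·sin38°·8.4 − 5·4.2 − 30·2.8 = 0 → T = 105/(8.4·0.615661) = 20.3034 ≈ 20.30 kN.
ΣF_x = 0: A_x − T·cos38° = 0 → A_x = 20.3034 × 0.788011 = 16.00 kN.
ΣF_y = 0: A_y + T·sin38° − 5 − 30 = 0 → A_y = 35 − 20.3034 × 0.615661 = 22.50 kN.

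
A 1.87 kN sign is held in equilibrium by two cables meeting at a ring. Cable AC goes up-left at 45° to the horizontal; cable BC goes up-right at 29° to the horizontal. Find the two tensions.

T_AC = 1.701 kN, T_BC = 1.376 kN

ΣF_x = 0: −T_AC·cos45° + T_BC·cos29° = 0 → T_BC = 0.808473·T_AC.
ΣF_y = 0: T_AC·sin45° + T_BC·sin29° = 1.87.
Substitute: T_AC·(0.707107 + 0.808473·0.48481) = 1.87 → T_AC = 1.70145 ≈ 1.701 kN.
Then T_BC = 0.808473 × 1.70145 = 1.376 kN.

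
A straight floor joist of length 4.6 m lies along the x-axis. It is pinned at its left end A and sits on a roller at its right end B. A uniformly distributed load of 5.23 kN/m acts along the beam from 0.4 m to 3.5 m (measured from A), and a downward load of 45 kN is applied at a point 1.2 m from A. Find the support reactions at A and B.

Resultant of the distributed load: 5.23 × 3.1 = 16.213 kN at 1.95 m from A.
Moments about A: B_y·4.6 − (5.23·3.1)·1.95 − 45·1.2 = 0 → B_y = 85.61535/4.6 = 18.612 ≈ 18.61 kN.
ΣF_y = 0: A_y + 18.612 − 5.23·3.1 − 45 = 0 → A_y = 42.60 kN.
ΣF_x = 0: no horizontal applied forces, so A_x = 0.

A_x = 0, A_y = 42.60 kN, B_y = 18.61 kN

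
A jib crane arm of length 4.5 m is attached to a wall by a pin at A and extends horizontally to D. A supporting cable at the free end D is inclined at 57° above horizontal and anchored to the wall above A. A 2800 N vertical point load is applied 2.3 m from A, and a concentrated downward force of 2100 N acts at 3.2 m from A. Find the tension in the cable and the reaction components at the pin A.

T = 3487 N, A_x = 1899 N, A_y = 1976 N

ΣM about A: T·sin57°·4.5 − 2800·2.3 − 2100·3.2 = 0 → T = 13160/(4.5·0.838671) = 3487 N.
ΣF_x = 0: A_x − T·cos57° = 0 → A_x = 3487 × 0.544639 = 1899 N.
ΣF_y = 0: A_y + T·sin57° − 2800 − 2100 = 0 → A_y = 4900 − 3487 × 0.838671 = 1976 N.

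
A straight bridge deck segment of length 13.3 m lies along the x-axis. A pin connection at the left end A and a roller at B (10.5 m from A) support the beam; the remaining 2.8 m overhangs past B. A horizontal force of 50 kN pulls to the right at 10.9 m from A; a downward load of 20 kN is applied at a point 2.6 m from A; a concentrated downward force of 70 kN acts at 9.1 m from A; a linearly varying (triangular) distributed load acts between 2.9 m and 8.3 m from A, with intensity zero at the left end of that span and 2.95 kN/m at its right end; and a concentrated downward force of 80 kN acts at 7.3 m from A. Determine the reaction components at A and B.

Resultant of the triangular load: ½ × 2.95 × 5.4 = 7.965 kN, acting at 6.5 m from A (one-third of the span from the peak).
ΣM about A: B_y·10.5 − 20·2.6 − 70·9.1 − (½·2.95·5.4)·6.5 − 80·7.3 = 0 → B_y = 1324.7725/10.5 = 126.169 ≈ 126.2 kN.
ΣF_y = 0: A_y + 126.169 − 20 − 70 − ½·2.95·5.4 − 80 = 0 → A_y = 51.80 kN.
ΣF_x = 0: A_x + 50 = 0 → A_x = -50.00 kN.

A_x = -50.00 kN, A_y = 51.80 kN, B_y = 126.2 kN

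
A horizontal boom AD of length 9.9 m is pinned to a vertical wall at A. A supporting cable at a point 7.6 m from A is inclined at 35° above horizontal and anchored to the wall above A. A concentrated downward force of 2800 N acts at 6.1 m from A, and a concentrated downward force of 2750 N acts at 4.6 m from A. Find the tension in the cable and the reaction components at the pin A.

T = 6820 N, A_x = 5587 N, A_y = 1638 N

ΣM about A: T·sin35°·7.6 − 2800·6.1 − 2750·4.6 = 0 → T = 29730/(7.6·0.573576) = 6820.09 ≈ 6820 N.
ΣF_x = 0: A_x − T·cos35° = 0 → A_x = 6820.09 × 0.819152 = 5587 N.
ΣF_y = 0: A_y + T·sin35° − 2800 − 2750 = 0 → A_y = 5550 − 6820.09 × 0.573576 = 1638 N.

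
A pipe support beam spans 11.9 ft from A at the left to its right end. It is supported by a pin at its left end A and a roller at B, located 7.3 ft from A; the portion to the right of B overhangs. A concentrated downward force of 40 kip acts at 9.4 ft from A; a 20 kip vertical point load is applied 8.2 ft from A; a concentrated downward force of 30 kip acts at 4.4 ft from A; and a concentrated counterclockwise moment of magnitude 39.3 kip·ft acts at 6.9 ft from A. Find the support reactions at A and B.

A_x = 0, A_y = 3.329 kip, B_y = 86.67 kip

Moments about A: B_y·7.3 − 40·9.4 − 20·8.2 − 30·4.4 + 39.3 = 0 → B_y = 632.7/7.3 = 86.6712 ≈ 86.67 kip.
ΣF_y = 0: A_y + 86.6712 − 40 − 20 − 30 = 0 → A_y = 3.329 kip.
ΣF_x = 0: no horizontal applied forces, so A_x = 0.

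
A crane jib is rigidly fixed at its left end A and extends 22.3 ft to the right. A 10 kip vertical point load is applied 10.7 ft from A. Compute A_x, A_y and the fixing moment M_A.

ΣF_x = 0: A_x = 0.
ΣF_y = 0: A_y − 10 = 0 → A_y = 10.00 kip.
ΣM about A: M_A − 10·10.7 = 0 → M_A = 107.0 kip·ft.

A_x = 0, A_y = 10.00 kip, M_A = 107.0 kip·ft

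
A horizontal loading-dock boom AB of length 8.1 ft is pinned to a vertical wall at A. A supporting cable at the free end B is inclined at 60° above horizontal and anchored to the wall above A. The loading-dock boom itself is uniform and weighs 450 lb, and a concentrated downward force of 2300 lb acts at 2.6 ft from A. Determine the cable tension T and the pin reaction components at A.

T = 1112 lb, A_x = 556.1 lb, A_y = 1787 lb

ΣM about A: T·sin60°·8.1 − 450·4.05 − 2300·2.6 = 0 → T = 7802.5/(8.1·0.866025) = 1112.29 ≈ 1112 lb.
ΣF_x = 0: A_x − T·cos60° = 0 → A_x = 1112.29 × 0.5 = 556.1 lb.
ΣF_y = 0: A_y + T·sin60° − 450 − 2300 = 0 → A_y = 2750 − 1112.29 × 0.866025 = 1787 lb.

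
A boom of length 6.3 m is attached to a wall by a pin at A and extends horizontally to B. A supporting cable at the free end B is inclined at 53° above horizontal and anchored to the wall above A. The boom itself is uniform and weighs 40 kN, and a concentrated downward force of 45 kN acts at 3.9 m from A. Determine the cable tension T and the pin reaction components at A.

T = 59.92 kN, A_x = 36.06 kN, A_y = 37.14 kN

ΣM about A: T·sin53°·6.3 − 40·3.15 − 45·3.9 = 0 → T = 301.5/(6.3·0.798636) = 59.9236 ≈ 59.92 kN.
ΣF_x = 0: A_x − T·cos53° = 0 → A_x = 59.9236 × 0.601815 = 36.06 kN.
ΣF_y = 0: A_y + T·sin53° − 40 − 45 = 0 → A_y = 85 − 59.9236 × 0.798636 = 37.14 kN.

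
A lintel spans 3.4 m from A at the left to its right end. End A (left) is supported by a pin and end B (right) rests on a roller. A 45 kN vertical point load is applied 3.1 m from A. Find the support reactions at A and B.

ΣM about A: B_y·3.4 − 45·3.1 = 0 → B_y = 139.5/3.4 = 41.0294 ≈ 41.03 kN.
ΣF_y = 0: A_y + 41.0294 − 45 = 0 → A_y = 3.971 kN.
ΣF_x = 0: no horizontal applied forces, so A_x = 0.

A_x = 0, A_y = 3.971 kN, B_y = 41.03 kN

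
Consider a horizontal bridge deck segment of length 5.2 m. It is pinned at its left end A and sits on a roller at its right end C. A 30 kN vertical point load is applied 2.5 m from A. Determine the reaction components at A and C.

ΣM about A: C_y·5.2 − 30·2.5 = 0 → C_y = 75/5.2 = 14.4231 ≈ 14.42 kN.
ΣF_y = 0: A_y + 14.4231 − 30 = 0 → A_y = 15.58 kN.
ΣF_x = 0: no horizontal applied forces, so A_x = 0.

A_x = 0, A_y = 15.58 kN, C_y = 14.42 kN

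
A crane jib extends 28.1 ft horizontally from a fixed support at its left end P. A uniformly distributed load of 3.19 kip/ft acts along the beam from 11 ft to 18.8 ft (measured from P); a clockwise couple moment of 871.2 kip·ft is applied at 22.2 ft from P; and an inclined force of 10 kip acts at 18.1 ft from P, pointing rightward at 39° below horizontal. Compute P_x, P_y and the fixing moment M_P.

Resultant of the distributed load: 3.19 × 7.8 = 24.882 kip at 14.9 ft from P.
ΣF_x = 0: P_x + 10·cos39° = 0 → P_x = -7.771 kip.
ΣF_y = 0: P_y − 3.19·7.8 − 10·sin39° = 0 → P_y = 31.18 kip.
ΣM about P: M_P − (3.19·7.8)·14.9 − 871.2 − 10·sin39°·18.1 = 0 → M_P = 1356 kip·ft.

P_x = -7.771 kip, P_y = 31.18 kip, M_P = 1356 kip·ft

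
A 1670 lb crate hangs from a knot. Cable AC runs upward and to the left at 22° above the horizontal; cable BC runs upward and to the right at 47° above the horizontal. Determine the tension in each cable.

ΣF_x = 0: −T_AC·cos22° + T_BC·cos47° = 0 → T_BC = 1.35951·T_AC.
ΣF_y = 0: T_AC·sin22° + T_BC·sin47° = 1670.
Substitute: T_AC·(0.374607 + 1.35951·0.731354) = 1670 → T_AC = 1219.97 ≈ 1220 lb.
Then T_BC = 1.35951 × 1219.97 = 1659 lb.

T_AC = 1220 lb, T_BC = 1659 lb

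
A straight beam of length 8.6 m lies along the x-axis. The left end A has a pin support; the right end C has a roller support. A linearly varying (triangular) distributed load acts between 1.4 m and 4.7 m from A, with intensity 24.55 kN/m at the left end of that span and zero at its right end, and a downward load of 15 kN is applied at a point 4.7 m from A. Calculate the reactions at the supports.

A_x = 0, A_y = 35.53 kN, C_y = 19.97 kN

Resultant of the triangular load: ½ × 24.55 × 3.3 = 40.5075 kN, acting at 2.5 m from A (one-third of the span from the peak).
ΣM about A: C_y·8.6 − (½·24.55·3.3)·2.5 − 15·4.7 = 0 → C_y = 171.76875/8.6 = 19.9731 ≈ 19.97 kN.
ΣF_y = 0: A_y + 19.9731 − ½·24.55·3.3 − 15 = 0 → A_y = 35.53 kN.
ΣF_x = 0: no horizontal applied forces, so A_x = 0.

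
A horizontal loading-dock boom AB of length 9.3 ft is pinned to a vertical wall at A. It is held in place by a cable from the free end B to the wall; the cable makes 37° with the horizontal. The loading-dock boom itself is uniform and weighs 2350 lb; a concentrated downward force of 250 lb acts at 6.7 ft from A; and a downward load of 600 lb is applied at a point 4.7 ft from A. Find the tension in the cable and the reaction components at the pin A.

T = 2756 lb, A_x = 2201 lb, A_y = 1542 lb

ΣM about A: T·sin37°·9.3 − 2350·4.65 − 250·6.7 − 600·4.7 = 0 → T = 15422.5/(9.3·0.601815) = 2755.55 ≈ 2756 lb.
ΣF_x = 0: A_x − T·cos37° = 0 → A_x = 2755.55 × 0.798636 = 2201 lb.
ΣF_y = 0: A_y + T·sin37° − 2350 − 250 − 600 = 0 → A_y = 3200 − 2755.55 × 0.601815 = 1542 lb.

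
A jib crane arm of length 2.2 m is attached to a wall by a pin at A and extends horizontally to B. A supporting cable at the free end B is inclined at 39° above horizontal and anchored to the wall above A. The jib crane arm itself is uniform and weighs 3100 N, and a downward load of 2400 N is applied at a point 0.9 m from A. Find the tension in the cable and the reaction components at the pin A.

ΣM about A: T·sin39°·2.2 − 3100·1.1 − 2400·0.9 = 0 → T = 5570/(2.2·0.62932) = 4023.1 ≈ 4023 N.
ΣF_x = 0: A_x − T·cos39° = 0 → A_x = 4023.1 × 0.777146 = 3127 N.
ΣF_y = 0: A_y + T·sin39° − 3100 − 2400 = 0 → A_y = 5500 − 4023.1 × 0.62932 = 2968 N.

T = 4023 N, A_x = 3127 N, A_y = 2968 N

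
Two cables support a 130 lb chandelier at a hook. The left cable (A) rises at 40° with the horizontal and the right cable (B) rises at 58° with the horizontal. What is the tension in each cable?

ΣF_x = 0: −T_A·cos40° + T_B·cos58° = 0 → T_B = 1.44559·T_A.
ΣF_y = 0: T_A·sin40° + T_B·sin58° = 130.
Substitute: T_A·(0.642788 + 1.44559·0.848048) = 130 → T_A = 69.5664 ≈ 69.57 lb.
Then T_B = 1.44559 × 69.5664 = 100.6 lb.

T_A = 69.57 lb, T_B = 100.6 lb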